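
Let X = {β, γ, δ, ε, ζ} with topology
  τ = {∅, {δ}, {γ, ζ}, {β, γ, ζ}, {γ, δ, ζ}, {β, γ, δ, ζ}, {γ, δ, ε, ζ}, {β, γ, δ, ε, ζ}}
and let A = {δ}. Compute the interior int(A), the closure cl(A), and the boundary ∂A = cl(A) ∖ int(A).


int(A) = {δ}, cl(A) = {δ, ε}, ∂A = {ε}.

Closed sets in (X, τ) are complements of opens:
  closed(X, τ) = {∅, {β}, {ε}, {β, ε}, {δ, ε}, {β, δ, ε}, {β, γ, ε, ζ}, {β, γ, δ, ε, ζ}}.
int(A) = ⋃ {U ∈ τ : U ⊆ A}. Opens contained in A: ∅, {δ}.
Taking the union of these: int(A) = {δ}.
cl(A) = ⋂ {C closed : A ⊆ C}. Closed sets containing A: {δ, ε}, {β, δ, ε}, {β, γ, δ, ε, ζ}.
Intersecting these: cl(A) = {δ, ε}.
∂A = cl(A) ∖ int(A) = {δ, ε} ∖ {δ} = {ε}.


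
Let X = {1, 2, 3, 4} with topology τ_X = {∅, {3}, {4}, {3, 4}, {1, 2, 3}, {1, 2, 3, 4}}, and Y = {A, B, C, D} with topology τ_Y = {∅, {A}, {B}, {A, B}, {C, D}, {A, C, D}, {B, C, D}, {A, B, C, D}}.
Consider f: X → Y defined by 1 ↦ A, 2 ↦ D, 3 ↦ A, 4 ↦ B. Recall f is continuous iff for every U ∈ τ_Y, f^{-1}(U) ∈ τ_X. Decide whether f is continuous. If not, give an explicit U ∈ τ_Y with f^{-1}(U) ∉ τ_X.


f is NOT continuous.

Compute f^{-1}(U) for each U ∈ τ_Y:
  U = ∅: f^{-1}(U) = ∅ ∈ τ_X ✓.
  U = {A}: f^{-1}(U) = {1, 3} ∉ τ_X ✗.
  U = {B}: f^{-1}(U) = {4} ∈ τ_X ✓.
  U = {A, B}: f^{-1}(U) = {1, 3, 4} ∉ τ_X ✗.
  U = {C, D}: f^{-1}(U) = {2} ∉ τ_X ✗.
  U = {A, C, D}: f^{-1}(U) = {1, 2, 3} ∈ τ_X ✓.
  U = {B, C, D}: f^{-1}(U) = {2, 4} ∉ τ_X ✗.
  U = {A, B, C, D}: f^{-1}(U) = {1, 2, 3, 4} ∈ τ_X ✓.
Found U = {A} with f^{-1}(U) = {1, 3} not in τ_X. Therefore f is NOT continuous.


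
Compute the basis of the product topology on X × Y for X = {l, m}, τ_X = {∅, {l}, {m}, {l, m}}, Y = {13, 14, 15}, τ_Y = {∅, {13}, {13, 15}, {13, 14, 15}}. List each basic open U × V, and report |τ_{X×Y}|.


Basis B = {∅ × ∅, {l} × {13}, {m} × {13}, {l} × {13, 15}, {l, m} × {13}, {m} × {13, 15}, {l} × {13, 14, 15}, {m} × {13, 14, 15}, {l, m} × {13, 15}, {l, m} × {13, 14, 15}}; |τ_{X×Y}| = 16.

Enumerate products U × V with U ∈ τ_X, V ∈ τ_Y (deduplicated):
  ∅ × ∅ = {} (∅)
  {l} × {13} = {(l,13)}
  {m} × {13} = {(m,13)}
  {l} × {13, 15} = {(l,13), (l,15)}
  {l, m} × {13} = {(l,13), (m,13)}
  {m} × {13, 15} = {(m,13), (m,15)}
  {l} × {13, 14, 15} = {(l,13), (l,14), (l,15)}
  {m} × {13, 14, 15} = {(m,13), (m,14), (m,15)}
  {l, m} × {13, 15} = {(l,13), (l,15), (m,13), (m,15)}
  {l, m} × {13, 14, 15} = {(l,13), (l,14), (l,15), (m,13), (m,14), (m,15)}
These 10 distinct sets form the basis B.
Close under arbitrary unions to get τ_{X×Y}; counting gives |τ_{X×Y}| = 16.


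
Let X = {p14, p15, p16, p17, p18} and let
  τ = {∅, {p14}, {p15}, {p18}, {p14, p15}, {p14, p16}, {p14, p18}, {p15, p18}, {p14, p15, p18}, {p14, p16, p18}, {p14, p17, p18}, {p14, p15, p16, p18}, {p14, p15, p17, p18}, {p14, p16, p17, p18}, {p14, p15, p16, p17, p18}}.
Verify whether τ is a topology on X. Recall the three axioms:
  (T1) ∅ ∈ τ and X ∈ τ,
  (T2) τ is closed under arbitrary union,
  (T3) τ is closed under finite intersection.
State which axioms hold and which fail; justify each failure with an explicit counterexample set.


τ is NOT a topology on X.

Axiom (T1): ∅ ∈ τ? Yes; X ∈ τ? Yes.
Axiom (T2/T3): check pairwise unions and intersections of members of τ.
Counterexample for (T2): {p15} ∪ {p14, p16} = {p14, p15, p16} ∉ τ. Therefore τ is NOT a topology.


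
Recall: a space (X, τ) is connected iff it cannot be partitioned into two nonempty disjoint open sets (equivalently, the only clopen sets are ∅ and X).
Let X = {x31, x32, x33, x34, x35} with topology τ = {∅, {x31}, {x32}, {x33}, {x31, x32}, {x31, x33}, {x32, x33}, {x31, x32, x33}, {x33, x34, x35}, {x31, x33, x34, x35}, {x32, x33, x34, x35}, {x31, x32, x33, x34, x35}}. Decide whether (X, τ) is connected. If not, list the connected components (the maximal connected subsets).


(X, τ) is disconnected; components = [{x31}, {x32}, {x33, x34, x35}].

Find clopen sets (U ∈ τ with X ∖ U ∈ τ):
  U = ∅, X ∖ U = {x31, x32, x33, x34, x35} — both open, so U is clopen.
  U = {x31}, X ∖ U = {x32, x33, x34, x35} — both open, so U is clopen.
  U = {x32}, X ∖ U = {x31, x33, x34, x35} — both open, so U is clopen.
  U = {x31, x32}, X ∖ U = {x33, x34, x35} — both open, so U is clopen.
  U = {x33, x34, x35}, X ∖ U = {x31, x32} — both open, so U is clopen.
  U = {x31, x33, x34, x35}, X ∖ U = {x32} — both open, so U is clopen.
  U = {x32, x33, x34, x35}, X ∖ U = {x31} — both open, so U is clopen.
  U = {x31, x32, x33, x34, x35}, X ∖ U = ∅ — both open, so U is clopen.
Nontrivial clopen(s) exist: e.g. {x31}. So (X, τ) is disconnected.
Compute connected components by grouping points that agree on all clopens:
  component: {x31}
  component: {x32}
  component: {x33, x34, x35}


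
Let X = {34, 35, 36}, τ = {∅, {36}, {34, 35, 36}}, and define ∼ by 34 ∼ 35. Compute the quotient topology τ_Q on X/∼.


X/∼ = {[34=35], [36]}; |τ_Q| = 3.

Equivalence classes: [34=35], [36].
Quotient map π: X → X/∼ sends 34 ↦ [34=35], 35 ↦ [34=35], 36 ↦ [36].
For each subset V ⊆ X/∼, compute π^{-1}(V) ⊆ X and check whether π^{-1}(V) ∈ τ. V is open in τ_Q iff π^{-1}(V) ∈ τ.
  V = {}: π^{-1}(V) = ∅ ∈ τ ✓.
  V = {[34=35]}: π^{-1}(V) = {34, 35} ∉ τ ✗.
  V = {[36]}: π^{-1}(V) = {36} ∈ τ ✓.
  V = {[34=35], [36]}: π^{-1}(V) = {34, 35, 36} ∈ τ ✓.
Open sets in the quotient: τ_Q = {{}, {[36]}, {[34=35], [36]}} (3 elements).


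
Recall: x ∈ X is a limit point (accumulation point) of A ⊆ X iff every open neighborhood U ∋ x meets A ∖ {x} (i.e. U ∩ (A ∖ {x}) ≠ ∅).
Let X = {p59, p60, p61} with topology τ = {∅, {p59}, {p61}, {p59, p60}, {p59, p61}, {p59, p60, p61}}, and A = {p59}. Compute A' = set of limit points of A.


A' = {p60}

For each x ∈ X, list the open sets U ∈ τ with x ∈ U, then check whether U ∩ (A ∖ {x}) ≠ ∅ for every such U.
  x = p59: open {p59} ∋ x has {p59} ∩ (A ∖ {p59}) = ∅, so x is NOT a limit point.
  x = p60: opens ∋ x are {p59, p60}, {p59, p60, p61}; each meets A ∖ {p60}, so x IS a limit point.
  x = p61: open {p61} ∋ x has {p61} ∩ (A ∖ {p61}) = ∅, so x is NOT a limit point.
Collecting: A' = {p60}.


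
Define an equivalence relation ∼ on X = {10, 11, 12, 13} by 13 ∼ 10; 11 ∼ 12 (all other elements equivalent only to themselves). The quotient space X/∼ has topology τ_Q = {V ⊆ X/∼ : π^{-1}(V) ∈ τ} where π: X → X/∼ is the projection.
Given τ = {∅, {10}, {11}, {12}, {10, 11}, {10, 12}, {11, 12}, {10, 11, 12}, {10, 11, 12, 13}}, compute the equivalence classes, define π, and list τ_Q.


X/∼ = {[10=13], [11=12]}; |τ_Q| = 3.

Equivalence classes: [10=13], [11=12].
Quotient map π: X → X/∼ sends 10 ↦ [10=13], 11 ↦ [11=12], 12 ↦ [11=12], 13 ↦ [10=13].
For each subset V ⊆ X/∼, compute π^{-1}(V) ⊆ X and check whether π^{-1}(V) ∈ τ. V is open in τ_Q iff π^{-1}(V) ∈ τ.
  V = {}: π^{-1}(V) = ∅ ∈ τ ✓.
  V = {[10=13]}: π^{-1}(V) = {10, 13} ∉ τ ✗.
  V = {[11=12]}: π^{-1}(V) = {11, 12} ∈ τ ✓.
  V = {[10=13], [11=12]}: π^{-1}(V) = {10, 11, 12, 13} ∈ τ ✓.
Open sets in the quotient: τ_Q = {{}, {[11=12]}, {[10=13], [11=12]}} (3 elements).


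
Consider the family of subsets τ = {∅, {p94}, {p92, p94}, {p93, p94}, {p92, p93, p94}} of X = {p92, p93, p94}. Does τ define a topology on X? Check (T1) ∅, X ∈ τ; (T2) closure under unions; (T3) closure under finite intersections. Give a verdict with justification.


τ IS a topology on X.

Axiom (T1): ∅ ∈ τ? Yes; X ∈ τ? Yes.
Axiom (T2/T3): check pairwise unions and intersections of members of τ.
All pairwise intersections and unions checked — each lies in τ. Therefore τ satisfies (T1), (T2), (T3): it IS a topology on X.


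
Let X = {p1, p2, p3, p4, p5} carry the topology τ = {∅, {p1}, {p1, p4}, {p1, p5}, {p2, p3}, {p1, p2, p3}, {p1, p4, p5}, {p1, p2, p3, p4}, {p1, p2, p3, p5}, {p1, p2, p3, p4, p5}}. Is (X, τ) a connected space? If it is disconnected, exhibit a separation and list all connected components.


(X, τ) is disconnected; components = [{p2, p3}, {p1, p4, p5}].

Find clopen sets (U ∈ τ with X ∖ U ∈ τ):
  U = ∅, X ∖ U = {p1, p2, p3, p4, p5} — both open, so U is clopen.
  U = {p2, p3}, X ∖ U = {p1, p4, p5} — both open, so U is clopen.
  U = {p1, p4, p5}, X ∖ U = {p2, p3} — both open, so U is clopen.
  U = {p1, p2, p3, p4, p5}, X ∖ U = ∅ — both open, so U is clopen.
Nontrivial clopen(s) exist: e.g. {p1, p4, p5}. So (X, τ) is disconnected.
Compute connected components by grouping points that agree on all clopens:
  component: {p2, p3}
  component: {p1, p4, p5}


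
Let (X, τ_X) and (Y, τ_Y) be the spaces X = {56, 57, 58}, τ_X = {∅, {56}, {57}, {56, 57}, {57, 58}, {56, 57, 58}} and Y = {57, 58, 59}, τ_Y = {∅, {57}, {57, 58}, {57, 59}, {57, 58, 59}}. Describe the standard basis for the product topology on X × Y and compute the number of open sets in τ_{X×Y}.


Basis B = {∅ × ∅, {56} × {57}, {57} × {57}, {56} × {57, 58}, {56} × {57, 59}, {56, 57} × {57}, {57} × {57, 58}, {57} × {57, 59}, {57, 58} × {57}, {56} × {57, 58, 59}, {56, 57, 58} × {57}, {57} × {57, 58, 59}, {56, 57} × {57, 58}, {56, 57} × {57, 59}, {57, 58} × {57, 58}, {57, 58} × {57, 59}, {56, 57} × {57, 58, 59}, {56, 57, 58} × {57, 58}, {56, 57, 58} × {57, 59}, {57, 58} × {57, 58, 59}, {56, 57, 58} × {57, 58, 59}}; |τ_{X×Y}| = 70.

Enumerate products U × V with U ∈ τ_X, V ∈ τ_Y (deduplicated):
  ∅ × ∅ = {} (∅)
  {56} × {57} = {(56,57)}
  {57} × {57} = {(57,57)}
  {56} × {57, 58} = {(56,57), (56,58)}
  {56} × {57, 59} = {(56,57), (56,59)}
  {56, 57} × {57} = {(56,57), (57,57)}
  {57} × {57, 58} = {(57,57), (57,58)}
  {57} × {57, 59} = {(57,57), (57,59)}
  {57, 58} × {57} = {(57,57), (58,57)}
  {56} × {57, 58, 59} = {(56,57), (56,58), (56,59)}
  {56, 57, 58} × {57} = {(56,57), (57,57), (58,57)}
  {57} × {57, 58, 59} = {(57,57), (57,58), (57,59)}
  {56, 57} × {57, 58} = {(56,57), (56,58), (57,57), (57,58)}
  {56, 57} × {57, 59} = {(56,57), (56,59), (57,57), (57,59)}
  {57, 58} × {57, 58} = {(57,57), (57,58), (58,57), (58,58)}
  {57, 58} × {57, 59} = {(57,57), (57,59), (58,57), (58,59)}
  {56, 57} × {57, 58, 59} = {(56,57), (56,58), (56,59), (57,57), (57,58), (57,59)}
  {56, 57, 58} × {57, 58} = {(56,57), (56,58), (57,57), (57,58), (58,57), (58,58)}
  {56, 57, 58} × {57, 59} = {(56,57), (56,59), (57,57), (57,59), (58,57), (58,59)}
  {57, 58} × {57, 58, 59} = {(57,57), (57,58), (57,59), (58,57), (58,58), (58,59)}
  {56, 57, 58} × {57, 58, 59} = {(56,57), (56,58), (56,59), (57,57), (57,58), (57,59), (58,57), (58,58), (58,59)}
These 21 distinct sets form the basis B.
Close under arbitrary unions to get τ_{X×Y}; counting gives |τ_{X×Y}| = 70.


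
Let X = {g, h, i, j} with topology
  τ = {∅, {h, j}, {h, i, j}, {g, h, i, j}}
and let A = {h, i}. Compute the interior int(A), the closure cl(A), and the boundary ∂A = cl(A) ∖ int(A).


int(A) = ∅, cl(A) = {g, h, i, j}, ∂A = {g, h, i, j}.

Closed sets in (X, τ) are complements of opens:
  closed(X, τ) = {∅, {g}, {g, i}, {g, h, i, j}}.
int(A) = ⋃ {U ∈ τ : U ⊆ A}. Opens contained in A: ∅.
Taking the union of these: int(A) = ∅.
cl(A) = ⋂ {C closed : A ⊆ C}. Closed sets containing A: {g, h, i, j}.
Intersecting these: cl(A) = {g, h, i, j}.
∂A = cl(A) ∖ int(A) = {g, h, i, j} ∖ ∅ = {g, h, i, j}.


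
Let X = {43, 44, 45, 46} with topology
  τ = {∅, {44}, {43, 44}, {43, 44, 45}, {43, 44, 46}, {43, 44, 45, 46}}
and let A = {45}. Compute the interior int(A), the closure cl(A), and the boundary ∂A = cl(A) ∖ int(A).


int(A) = ∅, cl(A) = {45}, ∂A = {45}.

Closed sets in (X, τ) are complements of opens:
  closed(X, τ) = {∅, {45}, {46}, {45, 46}, {43, 45, 46}, {43, 44, 45, 46}}.
int(A) = ⋃ {U ∈ τ : U ⊆ A}. Opens contained in A: ∅.
Taking the union of these: int(A) = ∅.
cl(A) = ⋂ {C closed : A ⊆ C}. Closed sets containing A: {45}, {45, 46}, {43, 45, 46}, {43, 44, 45, 46}.
Intersecting these: cl(A) = {45}.
∂A = cl(A) ∖ int(A) = {45} ∖ ∅ = {45}.


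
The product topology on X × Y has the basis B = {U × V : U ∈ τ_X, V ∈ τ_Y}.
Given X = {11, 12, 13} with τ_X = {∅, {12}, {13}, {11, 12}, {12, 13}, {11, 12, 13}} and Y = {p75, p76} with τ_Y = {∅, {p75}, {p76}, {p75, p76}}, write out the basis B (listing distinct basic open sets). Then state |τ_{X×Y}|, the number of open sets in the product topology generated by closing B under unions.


Basis B = {∅ × ∅, {12} × {p75}, {12} × {p76}, {13} × {p75}, {13} × {p76}, {11, 12} × {p75}, {11, 12} × {p76}, {12} × {p75, p76}, {12, 13} × {p75}, {12, 13} × {p76}, {13} × {p75, p76}, {11, 12, 13} × {p75}, {11, 12, 13} × {p76}, {11, 12} × {p75, p76}, {12, 13} × {p75, p76}, {11, 12, 13} × {p75, p76}}; |τ_{X×Y}| = 36.

Enumerate products U × V with U ∈ τ_X, V ∈ τ_Y (deduplicated):
  ∅ × ∅ = {} (∅)
  {12} × {p75} = {(12,p75)}
  {12} × {p76} = {(12,p76)}
  {13} × {p75} = {(13,p75)}
  {13} × {p76} = {(13,p76)}
  {11, 12} × {p75} = {(11,p75), (12,p75)}
  {11, 12} × {p76} = {(11,p76), (12,p76)}
  {12} × {p75, p76} = {(12,p75), (12,p76)}
  {12, 13} × {p75} = {(12,p75), (13,p75)}
  {12, 13} × {p76} = {(12,p76), (13,p76)}
  {13} × {p75, p76} = {(13,p75), (13,p76)}
  {11, 12, 13} × {p75} = {(11,p75), (12,p75), (13,p75)}
  {11, 12, 13} × {p76} = {(11,p76), (12,p76), (13,p76)}
  {11, 12} × {p75, p76} = {(11,p75), (11,p76), (12,p75), (12,p76)}
  {12, 13} × {p75, p76} = {(12,p75), (12,p76), (13,p75), (13,p76)}
  {11, 12, 13} × {p75, p76} = {(11,p75), (11,p76), (12,p75), (12,p76), (13,p75), (13,p76)}
These 16 distinct sets form the basis B.
Close under arbitrary unions to get τ_{X×Y}; counting gives |τ_{X×Y}| = 36.


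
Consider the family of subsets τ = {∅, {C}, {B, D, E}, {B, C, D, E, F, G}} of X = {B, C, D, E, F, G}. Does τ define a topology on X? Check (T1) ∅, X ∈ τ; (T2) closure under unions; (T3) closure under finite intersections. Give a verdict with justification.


τ is NOT a topology on X.

Axiom (T1): ∅ ∈ τ? Yes; X ∈ τ? Yes.
Axiom (T2/T3): check pairwise unions and intersections of members of τ.
Counterexample for (T2): {C} ∪ {B, D, E} = {B, C, D, E} ∉ τ. Therefore τ is NOT a topology.


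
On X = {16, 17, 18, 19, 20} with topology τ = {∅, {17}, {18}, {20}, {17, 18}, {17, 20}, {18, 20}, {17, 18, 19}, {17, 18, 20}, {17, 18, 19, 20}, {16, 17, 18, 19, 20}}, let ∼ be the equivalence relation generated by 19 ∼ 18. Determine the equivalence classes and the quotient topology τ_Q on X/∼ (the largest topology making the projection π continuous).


X/∼ = {[16], [17], [18=19], [20]}; |τ_Q| = 7.

Equivalence classes: [16], [17], [18=19], [20].
Quotient map π: X → X/∼ sends 16 ↦ [16], 17 ↦ [17], 18 ↦ [18=19], 19 ↦ [18=19], 20 ↦ [20].
For each subset V ⊆ X/∼, compute π^{-1}(V) ⊆ X and check whether π^{-1}(V) ∈ τ. V is open in τ_Q iff π^{-1}(V) ∈ τ.
  V = {}: π^{-1}(V) = ∅ ∈ τ ✓.
  V = {[16]}: π^{-1}(V) = {16} ∉ τ ✗.
  V = {[17]}: π^{-1}(V) = {17} ∈ τ ✓.
  V = {[16], [17]}: π^{-1}(V) = {16, 17} ∉ τ ✗.
  V = {[18=19]}: π^{-1}(V) = {18, 19} ∉ τ ✗.
  V = {[16], [18=19]}: π^{-1}(V) = {16, 18, 19} ∉ τ ✗.
  V = {[17], [18=19]}: π^{-1}(V) = {17, 18, 19} ∈ τ ✓.
  V = {[16], [17], [18=19]}: π^{-1}(V) = {16, 17, 18, 19} ∉ τ ✗.
  V = {[20]}: π^{-1}(V) = {20} ∈ τ ✓.
  V = {[16], [20]}: π^{-1}(V) = {16, 20} ∉ τ ✗.
  V = {[17], [20]}: π^{-1}(V) = {17, 20} ∈ τ ✓.
  V = {[16], [17], [20]}: π^{-1}(V) = {16, 17, 20} ∉ τ ✗.
  V = {[18=19], [20]}: π^{-1}(V) = {18, 19, 20} ∉ τ ✗.
  V = {[16], [18=19], [20]}: π^{-1}(V) = {16, 18, 19, 20} ∉ τ ✗.
  V = {[17], [18=19], [20]}: π^{-1}(V) = {17, 18, 19, 20} ∈ τ ✓.
  V = {[16], [17], [18=19], [20]}: π^{-1}(V) = {16, 17, 18, 19, 20} ∈ τ ✓.
Open sets in the quotient: τ_Q = {{}, {[17]}, {[17], [18=19]}, {[20]}, {[17], [20]}, {[17], [18=19], [20]}, {[16], [17], [18=19], [20]}} (7 elements).


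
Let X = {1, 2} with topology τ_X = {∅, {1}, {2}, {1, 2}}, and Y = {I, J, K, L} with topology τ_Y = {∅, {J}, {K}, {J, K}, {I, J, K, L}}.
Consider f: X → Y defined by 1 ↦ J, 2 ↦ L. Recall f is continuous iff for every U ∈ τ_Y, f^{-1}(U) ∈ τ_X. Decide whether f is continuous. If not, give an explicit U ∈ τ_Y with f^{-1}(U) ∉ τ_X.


f IS continuous.

Compute f^{-1}(U) for each U ∈ τ_Y:
  U = ∅: f^{-1}(U) = ∅ ∈ τ_X ✓.
  U = {J}: f^{-1}(U) = {1} ∈ τ_X ✓.
  U = {K}: f^{-1}(U) = ∅ ∈ τ_X ✓.
  U = {J, K}: f^{-1}(U) = {1} ∈ τ_X ✓.
  U = {I, J, K, L}: f^{-1}(U) = {1, 2} ∈ τ_X ✓.
Every preimage lies in τ_X, so f IS continuous.


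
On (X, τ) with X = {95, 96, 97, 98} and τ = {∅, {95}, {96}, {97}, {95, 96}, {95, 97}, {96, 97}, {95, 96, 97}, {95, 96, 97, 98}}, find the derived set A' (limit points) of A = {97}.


A' = {98}

For each x ∈ X, list the open sets U ∈ τ with x ∈ U, then check whether U ∩ (A ∖ {x}) ≠ ∅ for every such U.
  x = 95: open {95} ∋ x has {95} ∩ (A ∖ {95}) = ∅, so x is NOT a limit point.
  x = 96: open {96} ∋ x has {96} ∩ (A ∖ {96}) = ∅, so x is NOT a limit point.
  x = 97: open {97} ∋ x has {97} ∩ (A ∖ {97}) = ∅, so x is NOT a limit point.
  x = 98: opens ∋ x are {95, 96, 97, 98}; each meets A ∖ {98}, so x IS a limit point.
Collecting: A' = {98}.


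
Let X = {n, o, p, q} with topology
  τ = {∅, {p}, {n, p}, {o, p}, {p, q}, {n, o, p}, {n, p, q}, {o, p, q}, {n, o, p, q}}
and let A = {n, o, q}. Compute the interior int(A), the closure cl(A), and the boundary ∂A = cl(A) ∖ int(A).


int(A) = ∅, cl(A) = {n, o, q}, ∂A = {n, o, q}.

Closed sets in (X, τ) are complements of opens:
  closed(X, τ) = {∅, {n}, {o}, {q}, {n, o}, {n, q}, {o, q}, {n, o, q}, {n, o, p, q}}.
int(A) = ⋃ {U ∈ τ : U ⊆ A}. Opens contained in A: ∅.
Taking the union of these: int(A) = ∅.
cl(A) = ⋂ {C closed : A ⊆ C}. Closed sets containing A: {n, o, q}, {n, o, p, q}.
Intersecting these: cl(A) = {n, o, q}.
∂A = cl(A) ∖ int(A) = {n, o, q} ∖ ∅ = {n, o, q}.


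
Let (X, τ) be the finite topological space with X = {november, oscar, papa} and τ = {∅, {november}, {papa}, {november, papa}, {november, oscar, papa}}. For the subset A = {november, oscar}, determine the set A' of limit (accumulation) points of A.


A' = {oscar}

For each x ∈ X, list the open sets U ∈ τ with x ∈ U, then check whether U ∩ (A ∖ {x}) ≠ ∅ for every such U.
  x = november: open {november} ∋ x has {november} ∩ (A ∖ {november}) = ∅, so x is NOT a limit point.
  x = oscar: opens ∋ x are {november, oscar, papa}; each meets A ∖ {oscar}, so x IS a limit point.
  x = papa: open {papa} ∋ x has {papa} ∩ (A ∖ {papa}) = ∅, so x is NOT a limit point.
Collecting: A' = {oscar}.


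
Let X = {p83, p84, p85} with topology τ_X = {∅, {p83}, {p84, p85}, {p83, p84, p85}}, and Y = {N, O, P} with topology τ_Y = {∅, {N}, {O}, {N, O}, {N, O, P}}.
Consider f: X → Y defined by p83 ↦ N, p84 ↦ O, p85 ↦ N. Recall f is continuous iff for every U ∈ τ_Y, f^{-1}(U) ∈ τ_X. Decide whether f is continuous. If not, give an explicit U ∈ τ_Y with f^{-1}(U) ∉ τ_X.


f is NOT continuous.

Compute f^{-1}(U) for each U ∈ τ_Y:
  U = ∅: f^{-1}(U) = ∅ ∈ τ_X ✓.
  U = {N}: f^{-1}(U) = {p83, p85} ∉ τ_X ✗.
  U = {O}: f^{-1}(U) = {p84} ∉ τ_X ✗.
  U = {N, O}: f^{-1}(U) = {p83, p84, p85} ∈ τ_X ✓.
  U = {N, O, P}: f^{-1}(U) = {p83, p84, p85} ∈ τ_X ✓.
Found U = {N} with f^{-1}(U) = {p83, p85} not in τ_X. Therefore f is NOT continuous.


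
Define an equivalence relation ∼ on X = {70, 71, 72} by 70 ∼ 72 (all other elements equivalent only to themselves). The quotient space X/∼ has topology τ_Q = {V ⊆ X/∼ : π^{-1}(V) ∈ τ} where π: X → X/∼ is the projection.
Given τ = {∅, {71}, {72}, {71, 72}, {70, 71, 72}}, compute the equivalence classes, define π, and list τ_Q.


X/∼ = {[70=72], [71]}; |τ_Q| = 3.

Equivalence classes: [70=72], [71].
Quotient map π: X → X/∼ sends 70 ↦ [70=72], 71 ↦ [71], 72 ↦ [70=72].
For each subset V ⊆ X/∼, compute π^{-1}(V) ⊆ X and check whether π^{-1}(V) ∈ τ. V is open in τ_Q iff π^{-1}(V) ∈ τ.
  V = {}: π^{-1}(V) = ∅ ∈ τ ✓.
  V = {[70=72]}: π^{-1}(V) = {70, 72} ∉ τ ✗.
  V = {[71]}: π^{-1}(V) = {71} ∈ τ ✓.
  V = {[70=72], [71]}: π^{-1}(V) = {70, 71, 72} ∈ τ ✓.
Open sets in the quotient: τ_Q = {{}, {[71]}, {[70=72], [71]}} (3 elements).


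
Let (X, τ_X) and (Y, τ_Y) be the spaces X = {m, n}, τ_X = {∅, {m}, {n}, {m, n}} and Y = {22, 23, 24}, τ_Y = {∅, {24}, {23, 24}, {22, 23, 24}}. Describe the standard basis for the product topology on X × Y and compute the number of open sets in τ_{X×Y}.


Basis B = {∅ × ∅, {m} × {24}, {n} × {24}, {m} × {23, 24}, {m, n} × {24}, {n} × {23, 24}, {m} × {22, 23, 24}, {n} × {22, 23, 24}, {m, n} × {23, 24}, {m, n} × {22, 23, 24}}; |τ_{X×Y}| = 16.

Enumerate products U × V with U ∈ τ_X, V ∈ τ_Y (deduplicated):
  ∅ × ∅ = {} (∅)
  {m} × {24} = {(m,24)}
  {n} × {24} = {(n,24)}
  {m} × {23, 24} = {(m,23), (m,24)}
  {m, n} × {24} = {(m,24), (n,24)}
  {n} × {23, 24} = {(n,23), (n,24)}
  {m} × {22, 23, 24} = {(m,22), (m,23), (m,24)}
  {n} × {22, 23, 24} = {(n,22), (n,23), (n,24)}
  {m, n} × {23, 24} = {(m,23), (m,24), (n,23), (n,24)}
  {m, n} × {22, 23, 24} = {(m,22), (m,23), (m,24), (n,22), (n,23), (n,24)}
These 10 distinct sets form the basis B.
Close under arbitrary unions to get τ_{X×Y}; counting gives |τ_{X×Y}| = 16.


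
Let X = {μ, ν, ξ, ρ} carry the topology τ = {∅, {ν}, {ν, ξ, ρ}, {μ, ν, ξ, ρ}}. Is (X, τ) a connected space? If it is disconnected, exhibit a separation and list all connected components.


(X, τ) is connected.

Find clopen sets (U ∈ τ with X ∖ U ∈ τ):
  U = ∅, X ∖ U = {μ, ν, ξ, ρ} — both open, so U is clopen.
  U = {μ, ν, ξ, ρ}, X ∖ U = ∅ — both open, so U is clopen.
Only trivial clopens (∅ and X) exist, so (X, τ) is connected.
Compute connected components by grouping points that agree on all clopens:
  component: {μ, ν, ξ, ρ}


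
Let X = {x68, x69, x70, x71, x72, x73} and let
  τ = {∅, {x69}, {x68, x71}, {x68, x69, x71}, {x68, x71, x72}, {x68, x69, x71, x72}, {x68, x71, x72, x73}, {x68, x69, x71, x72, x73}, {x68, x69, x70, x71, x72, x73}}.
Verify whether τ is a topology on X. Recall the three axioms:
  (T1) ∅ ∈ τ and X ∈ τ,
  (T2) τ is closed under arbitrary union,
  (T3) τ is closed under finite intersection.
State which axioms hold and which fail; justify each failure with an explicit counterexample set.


τ IS a topology on X.

Axiom (T1): ∅ ∈ τ? Yes; X ∈ τ? Yes.
Axiom (T2/T3): check pairwise unions and intersections of members of τ.
All pairwise intersections and unions checked — each lies in τ. Therefore τ satisfies (T1), (T2), (T3): it IS a topology on X.


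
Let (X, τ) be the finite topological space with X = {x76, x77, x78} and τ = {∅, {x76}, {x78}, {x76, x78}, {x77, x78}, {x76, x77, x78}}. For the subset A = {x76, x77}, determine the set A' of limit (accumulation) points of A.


A' = ∅

For each x ∈ X, list the open sets U ∈ τ with x ∈ U, then check whether U ∩ (A ∖ {x}) ≠ ∅ for every such U.
  x = x76: open {x76} ∋ x has {x76} ∩ (A ∖ {x76}) = ∅, so x is NOT a limit point.
  x = x77: open {x77, x78} ∋ x has {x77, x78} ∩ (A ∖ {x77}) = ∅, so x is NOT a limit point.
  x = x78: open {x78} ∋ x has {x78} ∩ (A ∖ {x78}) = ∅, so x is NOT a limit point.
Collecting: A' = ∅.


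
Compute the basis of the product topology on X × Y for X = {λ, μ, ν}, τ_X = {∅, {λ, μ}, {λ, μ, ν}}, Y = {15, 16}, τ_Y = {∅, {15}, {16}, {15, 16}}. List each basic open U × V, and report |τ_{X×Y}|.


Basis B = {∅ × ∅, {λ, μ} × {15}, {λ, μ} × {16}, {λ, μ, ν} × {15}, {λ, μ, ν} × {16}, {λ, μ} × {15, 16}, {λ, μ, ν} × {15, 16}}; |τ_{X×Y}| = 9.

Enumerate products U × V with U ∈ τ_X, V ∈ τ_Y (deduplicated):
  ∅ × ∅ = {} (∅)
  {λ, μ} × {15} = {(λ,15), (μ,15)}
  {λ, μ} × {16} = {(λ,16), (μ,16)}
  {λ, μ, ν} × {15} = {(λ,15), (μ,15), (ν,15)}
  {λ, μ, ν} × {16} = {(λ,16), (μ,16), (ν,16)}
  {λ, μ} × {15, 16} = {(λ,15), (λ,16), (μ,15), (μ,16)}
  {λ, μ, ν} × {15, 16} = {(λ,15), (λ,16), (μ,15), (μ,16), (ν,15), (ν,16)}
These 7 distinct sets form the basis B.
Close under arbitrary unions to get τ_{X×Y}; counting gives |τ_{X×Y}| = 9.


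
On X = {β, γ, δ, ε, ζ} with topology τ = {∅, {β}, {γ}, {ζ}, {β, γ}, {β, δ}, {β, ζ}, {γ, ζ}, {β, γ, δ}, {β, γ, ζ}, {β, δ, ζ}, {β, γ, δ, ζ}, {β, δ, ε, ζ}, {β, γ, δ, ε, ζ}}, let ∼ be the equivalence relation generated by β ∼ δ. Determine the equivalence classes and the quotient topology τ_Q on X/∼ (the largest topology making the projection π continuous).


X/∼ = {[β=δ], [γ], [ε], [ζ]}; |τ_Q| = 10.

Equivalence classes: [β=δ], [γ], [ε], [ζ].
Quotient map π: X → X/∼ sends β ↦ [β=δ], γ ↦ [γ], δ ↦ [β=δ], ε ↦ [ε], ζ ↦ [ζ].
For each subset V ⊆ X/∼, compute π^{-1}(V) ⊆ X and check whether π^{-1}(V) ∈ τ. V is open in τ_Q iff π^{-1}(V) ∈ τ.
  V = {}: π^{-1}(V) = ∅ ∈ τ ✓.
  V = {[β=δ]}: π^{-1}(V) = {β, δ} ∈ τ ✓.
  V = {[γ]}: π^{-1}(V) = {γ} ∈ τ ✓.
  V = {[β=δ], [γ]}: π^{-1}(V) = {β, γ, δ} ∈ τ ✓.
  V = {[ε]}: π^{-1}(V) = {ε} ∉ τ ✗.
  V = {[β=δ], [ε]}: π^{-1}(V) = {β, δ, ε} ∉ τ ✗.
  V = {[γ], [ε]}: π^{-1}(V) = {γ, ε} ∉ τ ✗.
  V = {[β=δ], [γ], [ε]}: π^{-1}(V) = {β, γ, δ, ε} ∉ τ ✗.
  V = {[ζ]}: π^{-1}(V) = {ζ} ∈ τ ✓.
  V = {[β=δ], [ζ]}: π^{-1}(V) = {β, δ, ζ} ∈ τ ✓.
  V = {[γ], [ζ]}: π^{-1}(V) = {γ, ζ} ∈ τ ✓.
  V = {[β=δ], [γ], [ζ]}: π^{-1}(V) = {β, γ, δ, ζ} ∈ τ ✓.
  V = {[ε], [ζ]}: π^{-1}(V) = {ε, ζ} ∉ τ ✗.
  V = {[β=δ], [ε], [ζ]}: π^{-1}(V) = {β, δ, ε, ζ} ∈ τ ✓.
  V = {[γ], [ε], [ζ]}: π^{-1}(V) = {γ, ε, ζ} ∉ τ ✗.
  V = {[β=δ], [γ], [ε], [ζ]}: π^{-1}(V) = {β, γ, δ, ε, ζ} ∈ τ ✓.
Open sets in the quotient: τ_Q = {{}, {[β=δ]}, {[γ]}, {[β=δ], [γ]}, {[ζ]}, {[β=δ], [ζ]}, {[γ], [ζ]}, {[β=δ], [γ], [ζ]}, {[β=δ], [ε], [ζ]}, {[β=δ], [γ], [ε], [ζ]}} (10 elements).


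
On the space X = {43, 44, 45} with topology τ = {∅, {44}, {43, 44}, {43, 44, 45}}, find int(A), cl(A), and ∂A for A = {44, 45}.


int(A) = {44}, cl(A) = {43, 44, 45}, ∂A = {43, 45}.

Closed sets in (X, τ) are complements of opens:
  closed(X, τ) = {∅, {45}, {43, 45}, {43, 44, 45}}.
int(A) = ⋃ {U ∈ τ : U ⊆ A}. Opens contained in A: ∅, {44}.
Taking the union of these: int(A) = {44}.
cl(A) = ⋂ {C closed : A ⊆ C}. Closed sets containing A: {43, 44, 45}.
Intersecting these: cl(A) = {43, 44, 45}.
∂A = cl(A) ∖ int(A) = {43, 44, 45} ∖ {44} = {43, 45}.


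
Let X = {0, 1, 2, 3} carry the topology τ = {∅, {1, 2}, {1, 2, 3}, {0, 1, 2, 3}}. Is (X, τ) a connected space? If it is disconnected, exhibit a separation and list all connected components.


(X, τ) is connected.

Find clopen sets (U ∈ τ with X ∖ U ∈ τ):
  U = ∅, X ∖ U = {0, 1, 2, 3} — both open, so U is clopen.
  U = {0, 1, 2, 3}, X ∖ U = ∅ — both open, so U is clopen.
Only trivial clopens (∅ and X) exist, so (X, τ) is connected.
Compute connected components by grouping points that agree on all clopens:
  component: {0, 1, 2, 3}


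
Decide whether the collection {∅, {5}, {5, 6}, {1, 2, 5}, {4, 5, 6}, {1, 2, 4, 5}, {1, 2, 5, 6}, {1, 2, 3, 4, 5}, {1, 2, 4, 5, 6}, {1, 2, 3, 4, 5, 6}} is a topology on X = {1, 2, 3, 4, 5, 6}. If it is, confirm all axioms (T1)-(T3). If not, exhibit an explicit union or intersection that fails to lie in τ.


τ is NOT a topology on X.

Axiom (T1): ∅ ∈ τ? Yes; X ∈ τ? Yes.
Axiom (T2/T3): check pairwise unions and intersections of members of τ.
Counterexample for (T3): {4, 5, 6} ∩ {1, 2, 4, 5} = {4, 5} ∉ τ. Therefore τ is NOT a topology.


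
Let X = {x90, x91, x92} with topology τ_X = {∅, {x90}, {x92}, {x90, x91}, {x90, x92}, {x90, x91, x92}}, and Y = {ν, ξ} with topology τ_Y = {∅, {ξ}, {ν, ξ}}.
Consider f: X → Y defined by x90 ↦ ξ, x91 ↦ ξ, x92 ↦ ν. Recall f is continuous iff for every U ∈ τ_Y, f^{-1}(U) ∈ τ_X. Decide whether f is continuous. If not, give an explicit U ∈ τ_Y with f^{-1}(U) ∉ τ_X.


f IS continuous.

Compute f^{-1}(U) for each U ∈ τ_Y:
  U = ∅: f^{-1}(U) = ∅ ∈ τ_X ✓.
  U = {ξ}: f^{-1}(U) = {x90, x91} ∈ τ_X ✓.
  U = {ν, ξ}: f^{-1}(U) = {x90, x91, x92} ∈ τ_X ✓.
Every preimage lies in τ_X, so f IS continuous.


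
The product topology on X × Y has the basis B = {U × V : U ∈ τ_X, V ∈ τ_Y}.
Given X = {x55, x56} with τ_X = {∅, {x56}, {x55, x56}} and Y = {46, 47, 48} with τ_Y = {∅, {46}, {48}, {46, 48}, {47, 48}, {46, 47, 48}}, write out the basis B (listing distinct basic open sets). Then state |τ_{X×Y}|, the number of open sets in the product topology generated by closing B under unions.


Basis B = {∅ × ∅, {x56} × {46}, {x56} × {48}, {x55, x56} × {46}, {x55, x56} × {48}, {x56} × {46, 48}, {x56} × {47, 48}, {x56} × {46, 47, 48}, {x55, x56} × {46, 48}, {x55, x56} × {47, 48}, {x55, x56} × {46, 47, 48}}; |τ_{X×Y}| = 18.

Enumerate products U × V with U ∈ τ_X, V ∈ τ_Y (deduplicated):
  ∅ × ∅ = {} (∅)
  {x56} × {46} = {(x56,46)}
  {x56} × {48} = {(x56,48)}
  {x55, x56} × {46} = {(x55,46), (x56,46)}
  {x55, x56} × {48} = {(x55,48), (x56,48)}
  {x56} × {46, 48} = {(x56,46), (x56,48)}
  {x56} × {47, 48} = {(x56,47), (x56,48)}
  {x56} × {46, 47, 48} = {(x56,46), (x56,47), (x56,48)}
  {x55, x56} × {46, 48} = {(x55,46), (x55,48), (x56,46), (x56,48)}
  {x55, x56} × {47, 48} = {(x55,47), (x55,48), (x56,47), (x56,48)}
  {x55, x56} × {46, 47, 48} = {(x55,46), (x55,47), (x55,48), (x56,46), (x56,47), (x56,48)}
These 11 distinct sets form the basis B.
Close under arbitrary unions to get τ_{X×Y}; counting gives |τ_{X×Y}| = 18.


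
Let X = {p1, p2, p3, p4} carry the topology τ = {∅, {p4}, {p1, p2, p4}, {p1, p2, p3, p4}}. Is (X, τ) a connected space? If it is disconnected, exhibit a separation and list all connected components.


(X, τ) is connected.

Find clopen sets (U ∈ τ with X ∖ U ∈ τ):
  U = ∅, X ∖ U = {p1, p2, p3, p4} — both open, so U is clopen.
  U = {p1, p2, p3, p4}, X ∖ U = ∅ — both open, so U is clopen.
Only trivial clopens (∅ and X) exist, so (X, τ) is connected.
Compute connected components by grouping points that agree on all clopens:
  component: {p1, p2, p3, p4}


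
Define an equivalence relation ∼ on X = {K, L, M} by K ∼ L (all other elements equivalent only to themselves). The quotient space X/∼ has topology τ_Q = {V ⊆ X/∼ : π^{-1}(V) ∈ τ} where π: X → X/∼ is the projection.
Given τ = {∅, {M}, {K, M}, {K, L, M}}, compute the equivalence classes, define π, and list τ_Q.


X/∼ = {[K=L], [M]}; |τ_Q| = 3.

Equivalence classes: [K=L], [M].
Quotient map π: X → X/∼ sends K ↦ [K=L], L ↦ [K=L], M ↦ [M].
For each subset V ⊆ X/∼, compute π^{-1}(V) ⊆ X and check whether π^{-1}(V) ∈ τ. V is open in τ_Q iff π^{-1}(V) ∈ τ.
  V = {}: π^{-1}(V) = ∅ ∈ τ ✓.
  V = {[K=L]}: π^{-1}(V) = {K, L} ∉ τ ✗.
  V = {[M]}: π^{-1}(V) = {M} ∈ τ ✓.
  V = {[K=L], [M]}: π^{-1}(V) = {K, L, M} ∈ τ ✓.
Open sets in the quotient: τ_Q = {{}, {[M]}, {[K=L], [M]}} (3 elements).


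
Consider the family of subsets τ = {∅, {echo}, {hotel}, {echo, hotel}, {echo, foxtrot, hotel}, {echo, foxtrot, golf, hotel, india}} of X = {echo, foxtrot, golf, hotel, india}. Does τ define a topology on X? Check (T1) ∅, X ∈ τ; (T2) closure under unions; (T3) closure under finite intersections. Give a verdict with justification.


τ IS a topology on X.

Axiom (T1): ∅ ∈ τ? Yes; X ∈ τ? Yes.
Axiom (T2/T3): check pairwise unions and intersections of members of τ.
All pairwise intersections and unions checked — each lies in τ. Therefore τ satisfies (T1), (T2), (T3): it IS a topology on X.


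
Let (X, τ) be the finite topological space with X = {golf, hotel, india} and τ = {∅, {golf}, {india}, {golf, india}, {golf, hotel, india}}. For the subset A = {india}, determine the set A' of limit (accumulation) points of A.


A' = {hotel}

For each x ∈ X, list the open sets U ∈ τ with x ∈ U, then check whether U ∩ (A ∖ {x}) ≠ ∅ for every such U.
  x = golf: open {golf} ∋ x has {golf} ∩ (A ∖ {golf}) = ∅, so x is NOT a limit point.
  x = hotel: opens ∋ x are {golf, hotel, india}; each meets A ∖ {hotel}, so x IS a limit point.
  x = india: open {india} ∋ x has {india} ∩ (A ∖ {india}) = ∅, so x is NOT a limit point.
Collecting: A' = {hotel}.


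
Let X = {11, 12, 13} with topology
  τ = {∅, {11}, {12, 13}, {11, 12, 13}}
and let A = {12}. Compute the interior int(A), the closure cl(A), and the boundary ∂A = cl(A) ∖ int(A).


int(A) = ∅, cl(A) = {12, 13}, ∂A = {12, 13}.

Closed sets in (X, τ) are complements of opens:
  closed(X, τ) = {∅, {11}, {12, 13}, {11, 12, 13}}.
int(A) = ⋃ {U ∈ τ : U ⊆ A}. Opens contained in A: ∅.
Taking the union of these: int(A) = ∅.
cl(A) = ⋂ {C closed : A ⊆ C}. Closed sets containing A: {12, 13}, {11, 12, 13}.
Intersecting these: cl(A) = {12, 13}.
∂A = cl(A) ∖ int(A) = {12, 13} ∖ ∅ = {12, 13}.


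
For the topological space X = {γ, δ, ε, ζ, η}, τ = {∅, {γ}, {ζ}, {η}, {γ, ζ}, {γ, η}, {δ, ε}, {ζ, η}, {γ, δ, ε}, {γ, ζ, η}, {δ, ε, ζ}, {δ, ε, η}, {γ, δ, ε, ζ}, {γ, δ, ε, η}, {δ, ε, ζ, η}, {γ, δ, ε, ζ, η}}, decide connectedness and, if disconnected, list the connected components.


(X, τ) is disconnected; components = [{γ}, {ζ}, {η}, {δ, ε}].

Find clopen sets (U ∈ τ with X ∖ U ∈ τ):
  U = ∅, X ∖ U = {γ, δ, ε, ζ, η} — both open, so U is clopen.
  U = {γ}, X ∖ U = {δ, ε, ζ, η} — both open, so U is clopen.
  U = {ζ}, X ∖ U = {γ, δ, ε, η} — both open, so U is clopen.
  U = {η}, X ∖ U = {γ, δ, ε, ζ} — both open, so U is clopen.
  U = {γ, ζ}, X ∖ U = {δ, ε, η} — both open, so U is clopen.
  U = {γ, η}, X ∖ U = {δ, ε, ζ} — both open, so U is clopen.
  U = {δ, ε}, X ∖ U = {γ, ζ, η} — both open, so U is clopen.
  U = {ζ, η}, X ∖ U = {γ, δ, ε} — both open, so U is clopen.
  U = {γ, δ, ε}, X ∖ U = {ζ, η} — both open, so U is clopen.
  U = {γ, ζ, η}, X ∖ U = {δ, ε} — both open, so U is clopen.
  U = {δ, ε, ζ}, X ∖ U = {γ, η} — both open, so U is clopen.
  U = {δ, ε, η}, X ∖ U = {γ, ζ} — both open, so U is clopen.
  U = {γ, δ, ε, ζ}, X ∖ U = {η} — both open, so U is clopen.
  U = {γ, δ, ε, η}, X ∖ U = {ζ} — both open, so U is clopen.
  U = {δ, ε, ζ, η}, X ∖ U = {γ} — both open, so U is clopen.
  U = {γ, δ, ε, ζ, η}, X ∖ U = ∅ — both open, so U is clopen.
Nontrivial clopen(s) exist: e.g. {δ, ε}. So (X, τ) is disconnected.
Compute connected components by grouping points that agree on all clopens:
  component: {γ}
  component: {ζ}
  component: {η}
  component: {δ, ε}


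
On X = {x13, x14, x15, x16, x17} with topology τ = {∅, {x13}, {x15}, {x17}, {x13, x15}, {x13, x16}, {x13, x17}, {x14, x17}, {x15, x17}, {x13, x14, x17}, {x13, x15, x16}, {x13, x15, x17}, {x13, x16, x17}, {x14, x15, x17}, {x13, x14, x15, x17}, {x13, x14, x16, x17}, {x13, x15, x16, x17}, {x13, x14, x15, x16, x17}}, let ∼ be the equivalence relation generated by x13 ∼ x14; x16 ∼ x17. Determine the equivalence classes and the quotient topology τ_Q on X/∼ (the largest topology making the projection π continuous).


X/∼ = {[x13=x14], [x15], [x16=x17]}; |τ_Q| = 4.

Equivalence classes: [x13=x14], [x15], [x16=x17].
Quotient map π: X → X/∼ sends x13 ↦ [x13=x14], x14 ↦ [x13=x14], x15 ↦ [x15], x16 ↦ [x16=x17], x17 ↦ [x16=x17].
For each subset V ⊆ X/∼, compute π^{-1}(V) ⊆ X and check whether π^{-1}(V) ∈ τ. V is open in τ_Q iff π^{-1}(V) ∈ τ.
  V = {}: π^{-1}(V) = ∅ ∈ τ ✓.
  V = {[x13=x14]}: π^{-1}(V) = {x13, x14} ∉ τ ✗.
  V = {[x15]}: π^{-1}(V) = {x15} ∈ τ ✓.
  V = {[x13=x14], [x15]}: π^{-1}(V) = {x13, x14, x15} ∉ τ ✗.
  V = {[x16=x17]}: π^{-1}(V) = {x16, x17} ∉ τ ✗.
  V = {[x13=x14], [x16=x17]}: π^{-1}(V) = {x13, x14, x16, x17} ∈ τ ✓.
  V = {[x15], [x16=x17]}: π^{-1}(V) = {x15, x16, x17} ∉ τ ✗.
  V = {[x13=x14], [x15], [x16=x17]}: π^{-1}(V) = {x13, x14, x15, x16, x17} ∈ τ ✓.
Open sets in the quotient: τ_Q = {{}, {[x15]}, {[x13=x14], [x16=x17]}, {[x13=x14], [x15], [x16=x17]}} (4 elements).


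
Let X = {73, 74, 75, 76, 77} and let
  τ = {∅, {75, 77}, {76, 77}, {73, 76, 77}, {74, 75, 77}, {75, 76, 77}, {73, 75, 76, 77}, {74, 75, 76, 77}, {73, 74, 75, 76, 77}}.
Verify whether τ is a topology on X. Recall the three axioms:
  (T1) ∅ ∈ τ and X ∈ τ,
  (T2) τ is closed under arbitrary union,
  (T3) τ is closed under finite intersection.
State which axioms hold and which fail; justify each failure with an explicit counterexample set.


τ is NOT a topology on X.

Axiom (T1): ∅ ∈ τ? Yes; X ∈ τ? Yes.
Axiom (T2/T3): check pairwise unions and intersections of members of τ.
Counterexample for (T3): {75, 77} ∩ {76, 77} = {77} ∉ τ. Therefore τ is NOT a topology.


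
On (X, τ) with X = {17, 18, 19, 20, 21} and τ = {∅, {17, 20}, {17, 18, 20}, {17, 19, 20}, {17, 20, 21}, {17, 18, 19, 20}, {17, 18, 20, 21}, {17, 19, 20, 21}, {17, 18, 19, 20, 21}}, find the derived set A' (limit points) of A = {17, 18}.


A' = {18, 19, 20, 21}

For each x ∈ X, list the open sets U ∈ τ with x ∈ U, then check whether U ∩ (A ∖ {x}) ≠ ∅ for every such U.
  x = 17: open {17, 20} ∋ x has {17, 20} ∩ (A ∖ {17}) = ∅, so x is NOT a limit point.
  x = 18: opens ∋ x are {17, 18, 20}, {17, 18, 19, 20}, {17, 18, 20, 21}, {17, 18, 19, 20, 21}; each meets A ∖ {18}, so x IS a limit point.
  x = 19: opens ∋ x are {17, 19, 20}, {17, 18, 19, 20}, {17, 19, 20, 21}, {17, 18, 19, 20, 21}; each meets A ∖ {19}, so x IS a limit point.
  x = 20: opens ∋ x are {17, 20}, {17, 18, 20}, {17, 19, 20}, {17, 20, 21}, {17, 18, 19, 20}, {17, 18, 20, 21}, {17, 19, 20, 21}, {17, 18, 19, 20, 21}; each meets A ∖ {20}, so x IS a limit point.
  x = 21: opens ∋ x are {17, 20, 21}, {17, 18, 20, 21}, {17, 19, 20, 21}, {17, 18, 19, 20, 21}; each meets A ∖ {21}, so x IS a limit point.
Collecting: A' = {18, 19, 20, 21}.


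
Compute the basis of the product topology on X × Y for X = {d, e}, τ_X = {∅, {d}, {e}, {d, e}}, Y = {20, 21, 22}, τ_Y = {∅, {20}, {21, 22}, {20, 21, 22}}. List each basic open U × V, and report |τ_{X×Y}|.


Basis B = {∅ × ∅, {d} × {20}, {e} × {20}, {d, e} × {20}, {d} × {21, 22}, {e} × {21, 22}, {d} × {20, 21, 22}, {e} × {20, 21, 22}, {d, e} × {21, 22}, {d, e} × {20, 21, 22}}; |τ_{X×Y}| = 16.

Enumerate products U × V with U ∈ τ_X, V ∈ τ_Y (deduplicated):
  ∅ × ∅ = {} (∅)
  {d} × {20} = {(d,20)}
  {e} × {20} = {(e,20)}
  {d, e} × {20} = {(d,20), (e,20)}
  {d} × {21, 22} = {(d,21), (d,22)}
  {e} × {21, 22} = {(e,21), (e,22)}
  {d} × {20, 21, 22} = {(d,20), (d,21), (d,22)}
  {e} × {20, 21, 22} = {(e,20), (e,21), (e,22)}
  {d, e} × {21, 22} = {(d,21), (d,22), (e,21), (e,22)}
  {d, e} × {20, 21, 22} = {(d,20), (d,21), (d,22), (e,20), (e,21), (e,22)}
These 10 distinct sets form the basis B.
Close under arbitrary unions to get τ_{X×Y}; counting gives |τ_{X×Y}| = 16.


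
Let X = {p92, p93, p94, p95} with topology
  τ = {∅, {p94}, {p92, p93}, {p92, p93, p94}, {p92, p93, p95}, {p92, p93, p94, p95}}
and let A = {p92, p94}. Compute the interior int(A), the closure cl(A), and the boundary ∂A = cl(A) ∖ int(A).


int(A) = {p94}, cl(A) = {p92, p93, p94, p95}, ∂A = {p92, p93, p95}.

Closed sets in (X, τ) are complements of opens:
  closed(X, τ) = {∅, {p94}, {p95}, {p94, p95}, {p92, p93, p95}, {p92, p93, p94, p95}}.
int(A) = ⋃ {U ∈ τ : U ⊆ A}. Opens contained in A: ∅, {p94}.
Taking the union of these: int(A) = {p94}.
cl(A) = ⋂ {C closed : A ⊆ C}. Closed sets containing A: {p92, p93, p94, p95}.
Intersecting these: cl(A) = {p92, p93, p94, p95}.
∂A = cl(A) ∖ int(A) = {p92, p93, p94, p95} ∖ {p94} = {p92, p93, p95}.
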